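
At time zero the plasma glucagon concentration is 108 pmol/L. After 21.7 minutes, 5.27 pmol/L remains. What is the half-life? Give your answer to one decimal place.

A/A₀ = 5.27/108 ≈ 0.048796.
n = log₂(20.493) ≈ 4.3571 half-lives elapsed in 21.7 minutes.
t½ = 21.7/4.3571 ≈ 4.9804 minutes.

5.0 minutes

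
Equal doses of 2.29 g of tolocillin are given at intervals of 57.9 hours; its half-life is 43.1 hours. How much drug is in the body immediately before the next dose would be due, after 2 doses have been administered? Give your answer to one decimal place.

1.3 g

The 2 doses were given 115.8, 57.9 hours ago.
Total = 2.29·(1/2)^(115.8/43.1) + 2.29·(1/2)^(57.9/43.1)
      = 0.35566 + 0.90248 ≈ 1.2581 g.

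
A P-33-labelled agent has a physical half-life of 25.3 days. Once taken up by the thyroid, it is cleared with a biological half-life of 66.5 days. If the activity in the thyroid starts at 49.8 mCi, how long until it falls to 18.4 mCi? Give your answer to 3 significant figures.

26.3 days

1/t_eff = 1/t_phys + 1/t_biol = 1/25.3 + 1/66.5 = 0.054563 per day.
t_eff = 25.3 × 66.5 / (25.3 + 66.5) ≈ 18.327 days.
n = log₂(49.8/18.4) ≈ 1.4364; t = 1.4364 × 18.327 ≈ 26.326 days.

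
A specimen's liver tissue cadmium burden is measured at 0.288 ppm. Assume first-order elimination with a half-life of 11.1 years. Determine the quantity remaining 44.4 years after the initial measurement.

0.018 ppm

Elapsed time is 4 half-lives (44.4/11.1).
Each half-life halves the amount: 0.288 × (1/2)^4 = 0.288/16 = 0.018 ppm.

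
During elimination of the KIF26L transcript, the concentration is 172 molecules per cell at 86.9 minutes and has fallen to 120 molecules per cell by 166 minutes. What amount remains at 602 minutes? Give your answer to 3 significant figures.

16.5 molecules per cell

Over Δt = 166 − 86.9 = 79.1 minutes, the level fell by a factor of 172/120 ≈ 1.4333.
n = log₂(1.4333) ≈ 0.51937 half-lives, so t½ = 79.1/0.51937 ≈ 152.3 minutes.
From t = 166 to t = 602: 120 × (1/2)^((602−166)/152.3) ≈ 16.497 molecules per cell.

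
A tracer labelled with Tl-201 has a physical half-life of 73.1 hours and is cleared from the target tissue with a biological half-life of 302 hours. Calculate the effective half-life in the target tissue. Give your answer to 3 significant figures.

1/t_eff = 1/t_phys + 1/t_biol = 1/73.1 + 1/302 = 0.016991 per hour.
t_eff = 73.1 × 302 / (73.1 + 302) ≈ 58.854 hours.

58.9 hours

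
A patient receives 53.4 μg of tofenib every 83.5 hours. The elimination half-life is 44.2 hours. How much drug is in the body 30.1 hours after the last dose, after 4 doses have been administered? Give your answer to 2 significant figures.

45 μg

The 4 doses were given 280.6, 197.1, 113.6, 30.1 hours ago.
Total = 53.4·(1/2)^(280.6/44.2) + 53.4·(1/2)^(197.1/44.2) + 53.4·(1/2)^(113.6/44.2) + 53.4·(1/2)^(30.1/44.2)
      = 0.65536 + 2.4275 + 8.9919 + 33.307 ≈ 45.382 μg.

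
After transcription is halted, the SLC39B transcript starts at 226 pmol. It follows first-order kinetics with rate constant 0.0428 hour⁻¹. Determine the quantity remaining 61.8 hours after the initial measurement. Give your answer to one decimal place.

t½ = ln 2 / λ = 0.69315 / 0.0428 ≈ 16.195 hours.
Number of half-lives: n = 61.8/16.195 ≈ 3.816.
Remaining = 226 × (1/2)^3.816 = 226 × 0.071003 ≈ 16.047 pmol.

16.0 pmol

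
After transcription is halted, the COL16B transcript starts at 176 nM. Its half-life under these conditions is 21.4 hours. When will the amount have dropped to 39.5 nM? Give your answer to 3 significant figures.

Fraction remaining = 39.5/176 ≈ 0.22443.
n = log₂(176/39.5) = ln(4.4557)/ln 2 ≈ 2.1557 half-lives.
t = n × t½ = 2.1557 × 21.4 ≈ 46.131 hours.

46.1 hours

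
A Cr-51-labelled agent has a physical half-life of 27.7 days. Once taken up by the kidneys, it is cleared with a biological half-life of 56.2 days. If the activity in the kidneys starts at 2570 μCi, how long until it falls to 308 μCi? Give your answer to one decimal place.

56.8 days

1/t_eff = 1/t_phys + 1/t_biol = 1/27.7 + 1/56.2 = 0.053895 per day.
t_eff = 27.7 × 56.2 / (27.7 + 56.2) ≈ 18.555 days.
n = log₂(2570/308) ≈ 3.0608; t = 3.0608 × 18.555 ≈ 56.792 days.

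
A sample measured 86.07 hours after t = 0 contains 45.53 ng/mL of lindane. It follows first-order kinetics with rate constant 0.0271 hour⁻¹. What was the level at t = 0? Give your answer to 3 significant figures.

469 ng/mL

t½ = ln 2 / k = 0.69315 / 0.0271 ≈ 25.577 hours.
Number of half-lives elapsed: n = 86.07/25.577 ≈ 3.3651.
A₀ = A × 2^n = 45.53 × 2^3.3651 = 45.53 × 10.304 ≈ 469.12 ng/mL.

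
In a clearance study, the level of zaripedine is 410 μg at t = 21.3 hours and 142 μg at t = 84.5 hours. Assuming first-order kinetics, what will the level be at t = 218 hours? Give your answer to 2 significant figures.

Over Δt = 84.5 − 21.3 = 63.2 hours, the level fell by a factor of 410/142 ≈ 2.8873.
n = log₂(2.8873) ≈ 1.5297 half-lives, so t½ = 63.2/1.5297 ≈ 41.314 hours.
From t = 84.5 to t = 218: 142 × (1/2)^((218−84.5)/41.314) ≈ 15.12 μg.

15 μg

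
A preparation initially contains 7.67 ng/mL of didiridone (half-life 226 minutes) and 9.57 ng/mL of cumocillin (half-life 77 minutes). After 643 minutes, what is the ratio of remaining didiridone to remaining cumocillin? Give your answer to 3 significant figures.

didiridone: 7.67 × (1/2)^(643/226) = 7.67 × (1/2)^2.8451 ≈ 1.0674 ng/mL.
cumocillin: 9.57 × (1/2)^(643/77) = 9.57 × (1/2)^8.3506 ≈ 0.029317 ng/mL.
Ratio ≈ 1.0674 / 0.029317 ≈ 36.409.

36.4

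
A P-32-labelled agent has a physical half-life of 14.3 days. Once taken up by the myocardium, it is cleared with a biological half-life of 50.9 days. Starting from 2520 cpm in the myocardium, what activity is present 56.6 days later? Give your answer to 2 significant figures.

75 cpm

1/t_eff = 1/t_phys + 1/t_biol = 1/14.3 + 1/50.9 = 0.089576 per day.
t_eff = 14.3 × 50.9 / (14.3 + 50.9) ≈ 11.164 days.
Remaining = 2520 × (1/2)^(56.6/11.164) = 2520 × (1/2)^5.07 ≈ 75.019 cpm.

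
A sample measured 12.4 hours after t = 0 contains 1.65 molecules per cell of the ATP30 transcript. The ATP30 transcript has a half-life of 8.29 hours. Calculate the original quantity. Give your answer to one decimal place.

4.7 molecules per cell

Number of half-lives elapsed: n = 12.4/8.29 ≈ 1.4958.
A₀ = A × 2^n = 1.65 × 2^1.4958 = 1.65 × 2.8202 ≈ 4.6533 molecules per cell.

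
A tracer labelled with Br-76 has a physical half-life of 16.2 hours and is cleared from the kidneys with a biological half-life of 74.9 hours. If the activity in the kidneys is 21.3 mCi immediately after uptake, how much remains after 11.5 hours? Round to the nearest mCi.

12 mCi

1/t_eff = 1/t_phys + 1/t_biol = 1/16.2 + 1/74.9 = 0.07508 per hour.
t_eff = 16.2 × 74.9 / (16.2 + 74.9) ≈ 13.319 hours.
Remaining = 21.3 × (1/2)^(11.5/13.319) = 21.3 × (1/2)^0.86341 ≈ 11.708 mCi.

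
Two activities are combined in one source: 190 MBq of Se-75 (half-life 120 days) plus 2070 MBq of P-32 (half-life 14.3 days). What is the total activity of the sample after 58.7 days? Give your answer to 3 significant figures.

Se-75: 190 × (1/2)^(58.7/120) = 190 × (1/2)^0.48917 ≈ 135.36 MBq.
P-32: 2070 × (1/2)^(58.7/14.3) = 2070 × (1/2)^4.1049 ≈ 120.3 MBq.
Total = 135.36 + 120.3 ≈ 255.67 MBq.

256 MBq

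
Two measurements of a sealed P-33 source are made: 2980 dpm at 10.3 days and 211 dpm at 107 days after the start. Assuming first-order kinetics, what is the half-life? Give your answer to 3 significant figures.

25.3 days

Over Δt = 107 − 10.3 = 96.7 days, the level fell by a factor of 2980/211 ≈ 14.123.
n = log₂(14.123) ≈ 3.82 half-lives, so t½ = 96.7/3.82 ≈ 25.314 days.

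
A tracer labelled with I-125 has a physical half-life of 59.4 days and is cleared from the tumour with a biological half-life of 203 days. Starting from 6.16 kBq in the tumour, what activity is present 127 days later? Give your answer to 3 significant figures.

0.907 kBq

1/t_eff = 1/t_phys + 1/t_biol = 1/59.4 + 1/203 = 0.021761 per day.
t_eff = 59.4 × 203 / (59.4 + 203) ≈ 45.954 days.
Remaining = 6.16 × (1/2)^(127/45.954) = 6.16 × (1/2)^2.7637 ≈ 0.90706 kBq.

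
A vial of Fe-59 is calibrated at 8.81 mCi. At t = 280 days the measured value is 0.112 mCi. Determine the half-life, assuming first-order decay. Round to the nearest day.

44 days

A/A₀ = 0.112/8.81 ≈ 0.012713.
n = log₂(78.661) ≈ 6.2976 half-lives elapsed in 280 days.
t½ = 280/6.2976 ≈ 44.462 days.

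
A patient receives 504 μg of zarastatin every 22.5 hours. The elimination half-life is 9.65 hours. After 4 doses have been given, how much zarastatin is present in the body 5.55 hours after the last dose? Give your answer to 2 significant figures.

420 μg

The 4 doses were given 73.05, 50.55, 28.05, 5.55 hours ago.
Total = 504·(1/2)^(73.05/9.65) + 504·(1/2)^(50.55/9.65) + 504·(1/2)^(28.05/9.65) + 504·(1/2)^(5.55/9.65)
      = 2.6525 + 13.352 + 67.207 + 338.3 ≈ 421.51 μg.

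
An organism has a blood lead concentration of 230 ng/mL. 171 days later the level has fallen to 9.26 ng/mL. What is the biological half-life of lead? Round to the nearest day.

37 days

A/A₀ = 9.26/230 ≈ 0.040261.
n = log₂(24.838) ≈ 4.6345 half-lives elapsed in 171 days.
t½ = 171/4.6345 ≈ 36.897 days.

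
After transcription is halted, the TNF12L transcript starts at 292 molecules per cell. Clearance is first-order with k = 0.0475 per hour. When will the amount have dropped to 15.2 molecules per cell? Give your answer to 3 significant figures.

t½ = ln 2 / k = 0.69315 / 0.0475 ≈ 14.593 hours.
Fraction remaining = 15.2/292 ≈ 0.052055.
n = log₂(292/15.2) = ln(19.211)/ln 2 ≈ 4.2638 half-lives.
t = n × t½ = 4.2638 × 14.593 ≈ 62.22 hours.

62.2 hours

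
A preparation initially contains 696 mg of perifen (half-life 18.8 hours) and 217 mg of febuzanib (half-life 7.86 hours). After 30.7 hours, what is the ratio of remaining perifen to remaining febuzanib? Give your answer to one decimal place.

perifen: 696 × (1/2)^(30.7/18.8) = 696 × (1/2)^1.633 ≈ 224.41 mg.
febuzanib: 217 × (1/2)^(30.7/7.86) = 217 × (1/2)^3.9059 ≈ 14.477 mg.
Ratio ≈ 224.41 / 14.477 ≈ 15.501.

15.5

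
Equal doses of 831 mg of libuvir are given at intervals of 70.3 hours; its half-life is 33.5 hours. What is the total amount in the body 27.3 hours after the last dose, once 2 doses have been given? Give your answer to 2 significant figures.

The 2 doses were given 97.6, 27.3 hours ago.
Total = 831·(1/2)^(97.6/33.5) + 831·(1/2)^(27.3/33.5)
      = 110.3 + 472.37 ≈ 582.67 mg.

580 mg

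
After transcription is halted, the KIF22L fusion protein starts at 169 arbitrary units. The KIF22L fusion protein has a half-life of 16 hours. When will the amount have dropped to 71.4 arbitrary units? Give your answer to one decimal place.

Fraction remaining = 71.4/169 ≈ 0.42249.
n = log₂(169/71.4) = ln(2.3669)/ln 2 ≈ 1.243 half-lives.
t = n × t½ = 1.243 × 16 ≈ 19.888 hours.

19.9 hours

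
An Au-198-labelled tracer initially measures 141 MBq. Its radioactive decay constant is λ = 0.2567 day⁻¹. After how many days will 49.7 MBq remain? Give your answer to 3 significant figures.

t½ = ln 2 / λ = 0.69315 / 0.2567 ≈ 2.7002 days.
Fraction remaining = 49.7/141 ≈ 0.35248.
n = log₂(141/49.7) = ln(2.837)/ln 2 ≈ 1.5044 half-lives.
t = n × t½ = 1.5044 × 2.7002 ≈ 4.0622 days.

4.06 days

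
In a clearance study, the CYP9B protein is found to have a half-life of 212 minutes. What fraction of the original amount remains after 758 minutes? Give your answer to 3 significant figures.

0.0839

n = 758/212 ≈ 3.5755 half-lives.
Fraction remaining = (1/2)^3.5755 ≈ 0.083883.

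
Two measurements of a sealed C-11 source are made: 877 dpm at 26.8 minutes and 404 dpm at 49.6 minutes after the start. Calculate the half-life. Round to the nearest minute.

Over Δt = 49.6 − 26.8 = 22.8 minutes, the level fell by a factor of 877/404 ≈ 2.1708.
n = log₂(2.1708) ≈ 1.1182 half-lives, so t½ = 22.8/1.1182 ≈ 20.39 minutes.

20 minutes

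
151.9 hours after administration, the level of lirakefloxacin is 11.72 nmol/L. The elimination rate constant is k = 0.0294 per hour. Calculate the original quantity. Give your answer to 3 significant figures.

1020 nmol/L

t½ = ln 2 / k = 0.69315 / 0.0294 ≈ 23.576 hours.
Number of half-lives elapsed: n = 151.9/23.576 ≈ 6.4429.
A₀ = A × 2^n = 11.72 × 2^6.4429 = 11.72 × 86.996 ≈ 1019.6 nmol/L.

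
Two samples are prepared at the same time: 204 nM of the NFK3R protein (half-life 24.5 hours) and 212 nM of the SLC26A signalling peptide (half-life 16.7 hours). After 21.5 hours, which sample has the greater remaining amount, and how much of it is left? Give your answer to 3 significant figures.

NFK3R protein: 204 × (1/2)^0.87755 ≈ 111.04 nM.
SLC26A signalling peptide: 212 × (1/2)^1.2874 ≈ 86.852 nM.
NFK3R protein has more remaining, at ≈ 111.04 nM.

NFK3R protein, 111 nM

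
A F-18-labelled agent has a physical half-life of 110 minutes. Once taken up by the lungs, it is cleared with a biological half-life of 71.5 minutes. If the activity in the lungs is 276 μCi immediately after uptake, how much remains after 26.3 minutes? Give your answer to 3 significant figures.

181 μCi

1/t_eff = 1/t_phys + 1/t_biol = 1/110 + 1/71.5 = 0.023077 per minute.
t_eff = 110 × 71.5 / (110 + 71.5) ≈ 43.333 minutes.
Remaining = 276 × (1/2)^(26.3/43.333) = 276 × (1/2)^0.60692 ≈ 181.22 μCi.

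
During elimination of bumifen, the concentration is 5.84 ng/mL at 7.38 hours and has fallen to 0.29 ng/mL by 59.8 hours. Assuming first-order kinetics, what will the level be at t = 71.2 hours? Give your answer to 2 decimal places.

0.15 ng/mL

Over Δt = 59.8 − 7.38 = 52.42 hours, the level fell by a factor of 5.84/0.29 ≈ 20.138.
n = log₂(20.138) ≈ 4.3318 half-lives, so t½ = 52.42/4.3318 ≈ 12.101 hours.
From t = 59.8 to t = 71.2: 0.29 × (1/2)^((71.2−59.8)/12.101) ≈ 0.15094 ng/mL.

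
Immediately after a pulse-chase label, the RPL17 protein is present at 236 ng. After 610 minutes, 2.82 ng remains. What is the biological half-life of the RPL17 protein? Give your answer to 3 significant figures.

A/A₀ = 2.82/236 ≈ 0.011949.
n = log₂(83.688) ≈ 6.3869 half-lives elapsed in 610 minutes.
t½ = 610/6.3869 ≈ 95.507 minutes.

95.5 minutes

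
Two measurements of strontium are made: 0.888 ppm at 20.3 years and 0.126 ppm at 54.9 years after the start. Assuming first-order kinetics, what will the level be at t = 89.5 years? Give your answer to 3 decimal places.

Over Δt = 54.9 − 20.3 = 34.6 years, the level fell by a factor of 0.888/0.126 ≈ 7.0476.
n = log₂(7.0476) ≈ 2.8171 half-lives, so t½ = 34.6/2.8171 ≈ 12.282 years.
From t = 54.9 to t = 89.5: 0.126 × (1/2)^((89.5−54.9)/12.282) ≈ 0.017878 ppm.

0.018 ppm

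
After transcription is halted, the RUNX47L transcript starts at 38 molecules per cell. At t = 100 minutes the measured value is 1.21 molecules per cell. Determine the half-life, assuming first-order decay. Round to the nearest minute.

A/A₀ = 1.21/38 ≈ 0.031842.
n = log₂(31.405) ≈ 4.9729 half-lives elapsed in 100 minutes.
t½ = 100/4.9729 ≈ 20.109 minutes.

20 minutes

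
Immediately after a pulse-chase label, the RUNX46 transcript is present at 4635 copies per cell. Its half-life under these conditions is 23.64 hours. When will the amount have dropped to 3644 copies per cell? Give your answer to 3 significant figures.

8.20 hours

Fraction remaining = 3644/4635 ≈ 0.78619.
n = log₂(4635/3644) = ln(1.272)/ln 2 ≈ 0.34705 half-lives.
t = n × t½ = 0.34705 × 23.64 ≈ 8.2042 hours.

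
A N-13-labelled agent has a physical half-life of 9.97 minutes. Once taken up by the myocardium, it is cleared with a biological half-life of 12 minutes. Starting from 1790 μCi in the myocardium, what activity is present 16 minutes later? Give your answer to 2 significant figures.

1/t_eff = 1/t_phys + 1/t_biol = 1/9.97 + 1/12 = 0.18363 per minute.
t_eff = 9.97 × 12 / (9.97 + 12) ≈ 5.4456 minutes.
Remaining = 1790 × (1/2)^(16/5.4456) = 1790 × (1/2)^2.9381 ≈ 233.55 μCi.

230 μCi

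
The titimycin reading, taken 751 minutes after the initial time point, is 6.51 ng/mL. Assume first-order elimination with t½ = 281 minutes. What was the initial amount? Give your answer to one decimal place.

Number of half-lives elapsed: n = 751/281 ≈ 2.6726.
A₀ = A × 2^n = 6.51 × 2^2.6726 = 6.51 × 6.3758 ≈ 41.506 ng/mL.

41.5 ng/mL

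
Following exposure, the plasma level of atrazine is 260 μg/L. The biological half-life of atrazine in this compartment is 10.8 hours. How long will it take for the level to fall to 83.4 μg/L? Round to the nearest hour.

18 hours

Fraction remaining = 83.4/260 ≈ 0.32077.
n = log₂(260/83.4) = ln(3.1175)/ln 2 ≈ 1.6404 half-lives.
t = n × t½ = 1.6404 × 10.8 ≈ 17.716 hours.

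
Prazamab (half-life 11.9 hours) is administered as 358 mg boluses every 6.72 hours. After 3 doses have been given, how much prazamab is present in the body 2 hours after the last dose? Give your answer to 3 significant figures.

The 3 doses were given 15.44, 8.72, 2 hours ago.
Total = 358·(1/2)^(15.44/11.9) + 358·(1/2)^(8.72/11.9) + 358·(1/2)^(2/11.9)
      = 145.65 + 215.43 + 318.63 ≈ 679.7 mg.

680 mg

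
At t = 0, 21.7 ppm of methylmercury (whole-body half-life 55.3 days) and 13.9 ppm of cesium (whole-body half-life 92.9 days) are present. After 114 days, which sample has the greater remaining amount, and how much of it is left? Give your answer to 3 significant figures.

cesium, 5.94 ppm

methylmercury: 21.7 × (1/2)^2.0615 ≈ 5.1987 ppm.
cesium: 13.9 × (1/2)^1.2271 ≈ 5.9376 ppm.
Cesium has more remaining, at ≈ 5.9376 ppm.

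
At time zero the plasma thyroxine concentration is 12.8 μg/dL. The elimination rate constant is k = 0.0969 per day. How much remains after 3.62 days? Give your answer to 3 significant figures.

t½ = ln 2 / k = 0.69315 / 0.0969 ≈ 7.1532 days.
Number of half-lives: n = 3.62/7.1532 ≈ 0.50607.
Remaining = 12.8 × (1/2)^0.50607 = 12.8 × 0.70414 ≈ 9.013 μg/dL.

9.01 μg/dL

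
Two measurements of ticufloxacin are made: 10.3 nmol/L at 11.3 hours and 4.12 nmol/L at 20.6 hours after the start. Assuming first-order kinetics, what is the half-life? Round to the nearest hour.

7 hours

Over Δt = 20.6 − 11.3 = 9.3 hours, the level fell by a factor of 10.3/4.12 ≈ 2.5.
n = log₂(2.5) ≈ 1.3219 half-lives, so t½ = 9.3/1.3219 ≈ 7.0352 hours.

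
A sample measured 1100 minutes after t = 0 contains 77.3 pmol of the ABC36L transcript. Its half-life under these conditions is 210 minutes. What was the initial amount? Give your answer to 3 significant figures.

2920 pmol

Number of half-lives elapsed: n = 1100/210 ≈ 5.2381.
A₀ = A × 2^n = 77.3 × 2^5.2381 = 77.3 × 37.742 ≈ 2917.4 pmol.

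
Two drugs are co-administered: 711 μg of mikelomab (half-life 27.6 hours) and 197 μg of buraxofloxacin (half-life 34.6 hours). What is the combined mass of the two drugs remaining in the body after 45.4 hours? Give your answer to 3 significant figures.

mikelomab: 711 × (1/2)^(45.4/27.6) = 711 × (1/2)^1.6449 ≈ 227.35 μg.
buraxofloxacin: 197 × (1/2)^(45.4/34.6) = 197 × (1/2)^1.3121 ≈ 79.337 μg.
Total = 227.35 + 79.337 ≈ 306.69 μg.

307 μg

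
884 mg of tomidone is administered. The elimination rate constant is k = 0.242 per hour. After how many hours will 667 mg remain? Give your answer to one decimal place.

1.2 hours

t½ = ln 2 / k = 0.69315 / 0.242 ≈ 2.8642 hours.
Fraction remaining = 667/884 ≈ 0.75452.
n = log₂(884/667) = ln(1.3253)/ln 2 ≈ 0.40636 half-lives.
t = n × t½ = 0.40636 × 2.8642 ≈ 1.1639 hours.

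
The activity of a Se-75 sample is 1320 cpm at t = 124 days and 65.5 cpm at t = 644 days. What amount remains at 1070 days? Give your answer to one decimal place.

Over Δt = 644 − 124 = 520 days, the level fell by a factor of 1320/65.5 ≈ 20.153.
n = log₂(20.153) ≈ 4.3329 half-lives, so t½ = 520/4.3329 ≈ 120.01 days.
From t = 644 to t = 1070: 65.5 × (1/2)^((1070−644)/120.01) ≈ 5.5936 cpm.

5.6 cpm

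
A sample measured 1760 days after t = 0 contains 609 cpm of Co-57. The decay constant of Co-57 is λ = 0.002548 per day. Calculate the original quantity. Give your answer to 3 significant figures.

54000 cpm

t½ = ln 2 / λ = 0.69315 / 0.002548 ≈ 272.04 days.
Number of half-lives elapsed: n = 1760/272.04 ≈ 6.4697.
A₀ = A × 2^n = 609 × 2^6.4697 = 609 × 88.631 ≈ 53976 cpm.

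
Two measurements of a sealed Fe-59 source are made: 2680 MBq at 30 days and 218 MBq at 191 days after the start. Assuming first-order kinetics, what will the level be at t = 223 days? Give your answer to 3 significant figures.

Over Δt = 191 − 30 = 161 days, the level fell by a factor of 2680/218 ≈ 12.294.
n = log₂(12.294) ≈ 3.6198 half-lives, so t½ = 161/3.6198 ≈ 44.477 days.
From t = 191 to t = 223: 218 × (1/2)^((223−191)/44.477) ≈ 132.4 MBq.

132 MBq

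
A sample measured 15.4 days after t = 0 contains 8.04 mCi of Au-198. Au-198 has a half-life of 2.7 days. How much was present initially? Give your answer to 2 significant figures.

420 mCi

Number of half-lives elapsed: n = 15.4/2.7 ≈ 5.7037.
A₀ = A × 2^n = 8.04 × 2^5.7037 = 8.04 × 52.118 ≈ 419.03 mCi.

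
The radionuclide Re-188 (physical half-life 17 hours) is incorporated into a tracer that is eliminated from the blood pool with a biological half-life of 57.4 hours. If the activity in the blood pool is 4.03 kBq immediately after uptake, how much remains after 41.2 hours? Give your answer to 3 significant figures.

0.457 kBq

1/t_eff = 1/t_phys + 1/t_biol = 1/17 + 1/57.4 = 0.076245 per hour.
t_eff = 17 × 57.4 / (17 + 57.4) ≈ 13.116 hours.
Remaining = 4.03 × (1/2)^(41.2/13.116) = 4.03 × (1/2)^3.1413 ≈ 0.45675 kBq.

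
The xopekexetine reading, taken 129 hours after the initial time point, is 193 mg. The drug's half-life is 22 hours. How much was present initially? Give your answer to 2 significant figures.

Number of half-lives elapsed: n = 129/22 ≈ 5.8636.
A₀ = A × 2^n = 193 × 2^5.8636 = 193 × 58.228 ≈ 11238 mg.

11000 mg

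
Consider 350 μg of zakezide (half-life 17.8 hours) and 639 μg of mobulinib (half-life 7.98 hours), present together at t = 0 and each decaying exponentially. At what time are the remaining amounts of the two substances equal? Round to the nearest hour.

13 hours

Set 350·(1/2)^(t/17.8) = 639·(1/2)^(t/7.98).
Taking log₂: log₂(350/639) = t·(1/17.8 − 1/7.98).
log₂(0.54773) = -0.86846; 1/17.8 − 1/7.98 = -0.069134.
t = -0.86846 / -0.069134 ≈ 12.562 hours.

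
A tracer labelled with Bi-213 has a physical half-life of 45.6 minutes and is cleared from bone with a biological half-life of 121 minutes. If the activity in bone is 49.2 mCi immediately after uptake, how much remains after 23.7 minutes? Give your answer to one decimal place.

1/t_eff = 1/t_phys + 1/t_biol = 1/45.6 + 1/121 = 0.030194 per minute.
t_eff = 45.6 × 121 / (45.6 + 121) ≈ 33.119 minutes.
Remaining = 49.2 × (1/2)^(23.7/33.119) = 49.2 × (1/2)^0.7156 ≈ 29.96 mCi.

30.0 mCi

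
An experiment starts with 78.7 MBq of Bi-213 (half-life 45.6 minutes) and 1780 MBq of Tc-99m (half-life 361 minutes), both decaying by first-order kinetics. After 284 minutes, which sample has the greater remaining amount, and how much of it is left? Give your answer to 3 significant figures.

Bi-213: 78.7 × (1/2)^6.2281 ≈ 1.0499 MBq.
Tc-99m: 1780 × (1/2)^0.7867 ≈ 1031.8 MBq.
Tc-99m has more remaining, at ≈ 1031.8 MBq.

Tc-99m, 1030 MBq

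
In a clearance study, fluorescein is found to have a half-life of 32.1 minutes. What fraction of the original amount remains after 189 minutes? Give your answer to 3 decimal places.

n = 189/32.1 ≈ 5.8879 half-lives.
Fraction remaining = (1/2)^5.8879 ≈ 0.016888.

0.017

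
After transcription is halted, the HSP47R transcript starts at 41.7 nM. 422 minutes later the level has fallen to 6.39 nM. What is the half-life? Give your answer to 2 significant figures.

A/A₀ = 6.39/41.7 ≈ 0.15324.
n = log₂(6.5258) ≈ 2.7062 half-lives elapsed in 422 minutes.
t½ = 422/2.7062 ≈ 155.94 minutes.

160 minutes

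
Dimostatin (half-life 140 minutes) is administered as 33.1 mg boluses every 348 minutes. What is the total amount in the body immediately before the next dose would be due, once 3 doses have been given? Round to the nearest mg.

7 mg

The 3 doses were given 1044, 696, 348 minutes ago.
Total = 33.1·(1/2)^(1044/140) + 33.1·(1/2)^(696/140) + 33.1·(1/2)^(348/140)
      = 0.18837 + 1.0551 + 5.9095 ≈ 7.153 mg.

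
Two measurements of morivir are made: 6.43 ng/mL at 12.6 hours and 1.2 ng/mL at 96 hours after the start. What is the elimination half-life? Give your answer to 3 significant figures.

Over Δt = 96 − 12.6 = 83.4 hours, the level fell by a factor of 6.43/1.2 ≈ 5.3583.
n = log₂(5.3583) ≈ 2.4218 half-lives, so t½ = 83.4/2.4218 ≈ 34.437 hours.

34.4 hours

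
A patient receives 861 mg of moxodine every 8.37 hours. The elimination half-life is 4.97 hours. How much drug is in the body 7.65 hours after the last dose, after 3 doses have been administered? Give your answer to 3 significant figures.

The 3 doses were given 24.39, 16.02, 7.65 hours ago.
Total = 861·(1/2)^(24.39/4.97) + 861·(1/2)^(16.02/4.97) + 861·(1/2)^(7.65/4.97)
      = 28.689 + 92.189 + 296.24 ≈ 417.12 mg.

417 mg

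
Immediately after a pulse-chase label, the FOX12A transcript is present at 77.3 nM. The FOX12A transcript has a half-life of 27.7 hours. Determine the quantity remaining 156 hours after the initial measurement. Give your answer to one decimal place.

Number of half-lives: n = 156/27.7 ≈ 5.6318.
Remaining = 77.3 × (1/2)^5.6318 = 77.3 × 0.020168 ≈ 1.559 nM.

1.6 nM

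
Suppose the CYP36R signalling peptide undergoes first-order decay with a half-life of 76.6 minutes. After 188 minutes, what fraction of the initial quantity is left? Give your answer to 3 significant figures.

n = 188/76.6 ≈ 2.4543 half-lives.
Fraction remaining = (1/2)^2.4543 ≈ 0.18247.

0.182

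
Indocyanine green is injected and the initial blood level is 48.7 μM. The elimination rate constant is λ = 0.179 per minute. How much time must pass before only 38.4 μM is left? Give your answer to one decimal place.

1.3 minutes

t½ = ln 2 / λ = 0.69315 / 0.179 ≈ 3.8723 minutes.
Fraction remaining = 38.4/48.7 ≈ 0.7885.
n = log₂(48.7/38.4) = ln(1.2682)/ln 2 ≈ 0.34282 half-lives.
t = n × t½ = 0.34282 × 3.8723 ≈ 1.3275 minutes.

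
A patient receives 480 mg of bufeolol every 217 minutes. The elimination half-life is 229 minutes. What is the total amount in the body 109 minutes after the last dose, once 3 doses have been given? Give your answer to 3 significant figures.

The 3 doses were given 543, 326, 109 minutes ago.
Total = 480·(1/2)^(543/229) + 480·(1/2)^(326/229) + 480·(1/2)^(109/229)
      = 92.778 + 178.94 + 345.11 ≈ 616.82 mg.

617 mg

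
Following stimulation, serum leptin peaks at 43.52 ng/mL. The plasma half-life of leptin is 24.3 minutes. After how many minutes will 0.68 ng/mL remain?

145.8 minutes

0.68/43.52 = 1/64, so 6 half-lives have elapsed.
t = 6 × 24.3 = 145.8 minutes.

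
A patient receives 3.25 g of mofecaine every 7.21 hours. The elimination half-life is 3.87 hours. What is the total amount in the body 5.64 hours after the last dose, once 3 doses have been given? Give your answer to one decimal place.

The 3 doses were given 20.06, 12.85, 5.64 hours ago.
Total = 3.25·(1/2)^(20.06/3.87) + 3.25·(1/2)^(12.85/3.87) + 3.25·(1/2)^(5.64/3.87)
      = 0.089435 + 0.32534 + 1.1835 ≈ 1.5983 g.

1.6 g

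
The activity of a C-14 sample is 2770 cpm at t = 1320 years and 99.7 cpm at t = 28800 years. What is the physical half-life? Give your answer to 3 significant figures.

5730 years

Over Δt = 28800 − 1320 = 27480 years, the level fell by a factor of 2770/99.7 ≈ 27.783.
n = log₂(27.783) ≈ 4.7961 half-lives, so t½ = 27480/4.7961 ≈ 5729.6 years.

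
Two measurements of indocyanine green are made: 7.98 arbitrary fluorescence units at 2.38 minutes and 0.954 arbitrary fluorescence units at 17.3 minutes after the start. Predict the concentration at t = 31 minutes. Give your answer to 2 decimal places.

Over Δt = 17.3 − 2.38 = 14.92 minutes, the level fell by a factor of 7.98/0.954 ≈ 8.3648.
n = log₂(8.3648) ≈ 3.0643 half-lives, so t½ = 14.92/3.0643 ≈ 4.8689 minutes.
From t = 17.3 to t = 31: 0.954 × (1/2)^((31−17.3)/4.8689) ≈ 0.13568 arbitrary fluorescence units.

0.14 arbitrary fluorescence units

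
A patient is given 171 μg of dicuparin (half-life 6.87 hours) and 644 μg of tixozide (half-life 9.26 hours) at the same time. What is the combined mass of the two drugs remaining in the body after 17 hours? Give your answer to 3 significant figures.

211 μg

dicuparin: 171 × (1/2)^(17/6.87) = 171 × (1/2)^2.4745 ≈ 30.767 μg.
tixozide: 644 × (1/2)^(17/9.26) = 644 × (1/2)^1.8359 ≈ 180.4 μg.
Total = 30.767 + 180.4 ≈ 211.17 μg.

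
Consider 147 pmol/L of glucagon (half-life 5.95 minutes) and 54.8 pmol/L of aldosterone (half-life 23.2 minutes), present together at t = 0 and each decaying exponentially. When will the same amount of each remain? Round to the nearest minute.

Set 147·(1/2)^(t/5.95) = 54.8·(1/2)^(t/23.2).
Taking log₂: log₂(147/54.8) = t·(1/5.95 − 1/23.2).
log₂(2.6825) = 1.4236; 1/5.95 − 1/23.2 = 0.12496.
t = 1.4236 / 0.12496 ≈ 11.392 minutes.

11 minutes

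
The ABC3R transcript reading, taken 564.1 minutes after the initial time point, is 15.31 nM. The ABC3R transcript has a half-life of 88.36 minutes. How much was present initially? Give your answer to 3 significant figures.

Number of half-lives elapsed: n = 564.1/88.36 ≈ 6.3841.
A₀ = A × 2^n = 15.31 × 2^6.3841 = 15.31 × 83.524 ≈ 1278.7 nM.

1280 nM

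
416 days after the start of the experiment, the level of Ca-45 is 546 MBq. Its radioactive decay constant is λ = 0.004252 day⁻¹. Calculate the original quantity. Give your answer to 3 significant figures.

t½ = ln 2 / λ = 0.69315 / 0.004252 ≈ 163.02 days.
Number of half-lives elapsed: n = 416/163.02 ≈ 2.5519.
A₀ = A × 2^n = 546 × 2^2.5519 = 546 × 5.864 ≈ 3201.7 MBq.

3200 MBq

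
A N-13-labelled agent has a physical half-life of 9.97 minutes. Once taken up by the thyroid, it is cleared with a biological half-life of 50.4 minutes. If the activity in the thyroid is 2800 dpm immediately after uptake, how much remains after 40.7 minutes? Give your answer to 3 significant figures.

1/t_eff = 1/t_phys + 1/t_biol = 1/9.97 + 1/50.4 = 0.12014 per minute.
t_eff = 9.97 × 50.4 / (9.97 + 50.4) ≈ 8.3235 minutes.
Remaining = 2800 × (1/2)^(40.7/8.3235) = 2800 × (1/2)^4.8898 ≈ 94.446 dpm.

94.4 dpm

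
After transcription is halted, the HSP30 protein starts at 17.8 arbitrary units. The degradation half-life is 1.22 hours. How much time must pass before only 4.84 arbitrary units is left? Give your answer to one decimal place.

2.3 hours

Fraction remaining = 4.84/17.8 ≈ 0.27191.
n = log₂(17.8/4.84) = ln(3.6777)/ln 2 ≈ 1.8788 half-lives.
t = n × t½ = 1.8788 × 1.22 ≈ 2.2921 hours.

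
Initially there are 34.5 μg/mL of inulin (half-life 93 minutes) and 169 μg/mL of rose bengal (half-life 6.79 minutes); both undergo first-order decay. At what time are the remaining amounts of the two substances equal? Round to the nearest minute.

17 minutes

Set 34.5·(1/2)^(t/93) = 169·(1/2)^(t/6.79).
Taking log₂: log₂(34.5/169) = t·(1/93 − 1/6.79).
log₂(0.20414) = -2.2924; 1/93 − 1/6.79 = -0.13652.
t = -2.2924 / -0.13652 ≈ 16.791 minutes.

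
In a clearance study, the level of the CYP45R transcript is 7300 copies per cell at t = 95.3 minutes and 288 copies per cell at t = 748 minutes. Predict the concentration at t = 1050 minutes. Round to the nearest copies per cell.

Over Δt = 748 − 95.3 = 652.7 minutes, the level fell by a factor of 7300/288 ≈ 25.347.
n = log₂(25.347) ≈ 4.6638 half-lives, so t½ = 652.7/4.6638 ≈ 139.95 minutes.
From t = 748 to t = 1050: 288 × (1/2)^((1050−748)/139.95) ≈ 64.536 copies per cell.

65 copies per cell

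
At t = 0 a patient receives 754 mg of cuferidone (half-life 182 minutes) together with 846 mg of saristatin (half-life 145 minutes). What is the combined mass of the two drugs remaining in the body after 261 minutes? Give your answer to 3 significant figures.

cuferidone: 754 × (1/2)^(261/182) = 754 × (1/2)^1.4341 ≈ 279.05 mg.
saristatin: 846 × (1/2)^(261/145) = 846 × (1/2)^1.8 ≈ 242.95 mg.
Total = 279.05 + 242.95 ≈ 521.99 mg.

522 mg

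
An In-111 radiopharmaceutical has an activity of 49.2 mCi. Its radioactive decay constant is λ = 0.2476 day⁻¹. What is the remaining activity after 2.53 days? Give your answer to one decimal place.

26.3 mCi

t½ = ln 2 / λ = 0.69315 / 0.2476 ≈ 2.7995 days.
Number of half-lives: n = 2.53/2.7995 ≈ 0.90374.
Remaining = 49.2 × (1/2)^0.90374 = 49.2 × 0.5345 ≈ 26.297 mCi.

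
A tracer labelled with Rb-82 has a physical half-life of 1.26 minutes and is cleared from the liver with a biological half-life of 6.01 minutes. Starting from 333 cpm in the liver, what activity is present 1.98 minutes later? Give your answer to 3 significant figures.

89.2 cpm

1/t_eff = 1/t_phys + 1/t_biol = 1/1.26 + 1/6.01 = 0.96004 per minute.
t_eff = 1.26 × 6.01 / (1.26 + 6.01) ≈ 1.0416 minutes.
Remaining = 333 × (1/2)^(1.98/1.0416) = 333 × (1/2)^1.9009 ≈ 89.171 cpm.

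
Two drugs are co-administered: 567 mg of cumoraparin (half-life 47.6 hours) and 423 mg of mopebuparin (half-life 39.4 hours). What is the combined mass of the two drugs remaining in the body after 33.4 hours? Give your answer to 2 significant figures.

cumoraparin: 567 × (1/2)^(33.4/47.6) = 567 × (1/2)^0.70168 ≈ 348.62 mg.
mopebuparin: 423 × (1/2)^(33.4/39.4) = 423 × (1/2)^0.84772 ≈ 235.05 mg.
Total = 348.62 + 235.05 ≈ 583.67 mg.

580 mg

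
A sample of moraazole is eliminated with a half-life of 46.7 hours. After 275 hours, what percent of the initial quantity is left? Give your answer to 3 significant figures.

n = 275/46.7 ≈ 5.8887 half-lives.
Fraction remaining = (1/2)^5.8887 ≈ 0.016879, i.e. 1.6879%.

1.69%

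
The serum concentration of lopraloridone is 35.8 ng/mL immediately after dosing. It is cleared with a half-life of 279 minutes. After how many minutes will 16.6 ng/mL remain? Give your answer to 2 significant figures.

Fraction remaining = 16.6/35.8 ≈ 0.46369.
n = log₂(35.8/16.6) = ln(2.1566)/ln 2 ≈ 1.1088 half-lives.
t = n × t½ = 1.1088 × 279 ≈ 309.35 minutes.

310 minutes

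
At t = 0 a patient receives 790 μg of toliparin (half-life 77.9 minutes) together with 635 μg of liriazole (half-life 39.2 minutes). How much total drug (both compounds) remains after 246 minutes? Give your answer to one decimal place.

96.7 μg

toliparin: 790 × (1/2)^(246/77.9) = 790 × (1/2)^3.1579 ≈ 88.513 μg.
liriazole: 635 × (1/2)^(246/39.2) = 635 × (1/2)^6.2755 ≈ 8.197 μg.
Total = 88.513 + 8.197 ≈ 96.71 μg.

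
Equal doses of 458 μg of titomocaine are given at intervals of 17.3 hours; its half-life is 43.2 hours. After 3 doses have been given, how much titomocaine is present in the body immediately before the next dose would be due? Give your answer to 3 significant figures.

809 μg

The 3 doses were given 51.9, 34.6, 17.3 hours ago.
Total = 458·(1/2)^(51.9/43.2) + 458·(1/2)^(34.6/43.2) + 458·(1/2)^(17.3/43.2)
      = 199.16 + 262.88 + 346.99 ≈ 809.04 μg.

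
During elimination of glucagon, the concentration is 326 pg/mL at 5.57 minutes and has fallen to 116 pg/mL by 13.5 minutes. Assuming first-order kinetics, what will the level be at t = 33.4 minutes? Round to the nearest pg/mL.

9 pg/mL

Over Δt = 13.5 − 5.57 = 7.93 minutes, the level fell by a factor of 326/116 ≈ 2.8103.
n = log₂(2.8103) ≈ 1.4907 half-lives, so t½ = 7.93/1.4907 ≈ 5.3195 minutes.
From t = 13.5 to t = 33.4: 116 × (1/2)^((33.4−13.5)/5.3195) ≈ 8.6759 pg/mL.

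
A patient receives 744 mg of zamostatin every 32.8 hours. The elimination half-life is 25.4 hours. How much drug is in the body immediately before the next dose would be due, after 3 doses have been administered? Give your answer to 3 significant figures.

479 mg

The 3 doses were given 98.4, 65.6, 32.8 hours ago.
Total = 744·(1/2)^(98.4/25.4) + 744·(1/2)^(65.6/25.4) + 744·(1/2)^(32.8/25.4)
      = 50.743 + 124.2 + 303.98 ≈ 478.92 mg.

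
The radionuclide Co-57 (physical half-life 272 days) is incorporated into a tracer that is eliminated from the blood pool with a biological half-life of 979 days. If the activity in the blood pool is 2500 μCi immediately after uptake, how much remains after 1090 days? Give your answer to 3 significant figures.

1/t_eff = 1/t_phys + 1/t_biol = 1/272 + 1/979 = 0.0046979 per day.
t_eff = 272 × 979 / (272 + 979) ≈ 212.86 days.
Remaining = 2500 × (1/2)^(1090/212.86) = 2500 × (1/2)^5.1207 ≈ 71.853 μCi.

71.9 μCi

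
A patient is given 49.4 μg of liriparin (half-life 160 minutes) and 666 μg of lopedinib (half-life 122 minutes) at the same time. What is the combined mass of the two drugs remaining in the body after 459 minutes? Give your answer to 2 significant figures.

liriparin: 49.4 × (1/2)^(459/160) = 49.4 × (1/2)^2.8687 ≈ 6.7631 μg.
lopedinib: 666 × (1/2)^(459/122) = 666 × (1/2)^3.7623 ≈ 49.081 μg.
Total = 6.7631 + 49.081 ≈ 55.844 μg.

56 μg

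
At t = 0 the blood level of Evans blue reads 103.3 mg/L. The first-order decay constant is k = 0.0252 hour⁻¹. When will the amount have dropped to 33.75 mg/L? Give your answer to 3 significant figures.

44.4 hours

t½ = ln 2 / k = 0.69315 / 0.0252 ≈ 27.506 hours.
Fraction remaining = 33.75/103.3 ≈ 0.32672.
n = log₂(103.3/33.75) = ln(3.0607)/ln 2 ≈ 1.6139 half-lives.
t = n × t½ = 1.6139 × 27.506 ≈ 44.391 hours.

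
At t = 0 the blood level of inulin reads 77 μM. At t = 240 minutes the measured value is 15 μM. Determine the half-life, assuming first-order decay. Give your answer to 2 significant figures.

100 minutes

A/A₀ = 15/77 ≈ 0.19481.
n = log₂(5.1333) ≈ 2.3599 half-lives elapsed in 240 minutes.
t½ = 240/2.3599 ≈ 101.7 minutes.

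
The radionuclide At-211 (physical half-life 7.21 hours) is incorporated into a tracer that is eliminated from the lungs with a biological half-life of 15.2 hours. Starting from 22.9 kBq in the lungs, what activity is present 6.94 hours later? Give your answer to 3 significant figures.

1/t_eff = 1/t_phys + 1/t_biol = 1/7.21 + 1/15.2 = 0.20449 per hour.
t_eff = 7.21 × 15.2 / (7.21 + 15.2) ≈ 4.8903 hours.
Remaining = 22.9 × (1/2)^(6.94/4.8903) = 22.9 × (1/2)^1.4191 ≈ 8.5632 kBq.

8.56 kBq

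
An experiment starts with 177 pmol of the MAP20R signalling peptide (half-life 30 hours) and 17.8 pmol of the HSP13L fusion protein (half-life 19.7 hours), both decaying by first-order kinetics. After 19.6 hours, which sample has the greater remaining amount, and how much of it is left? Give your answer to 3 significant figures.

MAP20R signalling peptide, 113 pmol

MAP20R signalling peptide: 177 × (1/2)^0.65333 ≈ 112.54 pmol.
HSP13L fusion protein: 17.8 × (1/2)^0.99492 ≈ 8.9314 pmol.
MAP20R signalling peptide has more remaining, at ≈ 112.54 pmol.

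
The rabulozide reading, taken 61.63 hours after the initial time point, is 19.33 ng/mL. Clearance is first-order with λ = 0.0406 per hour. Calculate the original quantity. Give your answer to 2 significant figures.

t½ = ln 2 / λ = 0.69315 / 0.0406 ≈ 17.073 hours.
Number of half-lives elapsed: n = 61.63/17.073 ≈ 3.6099.
A₀ = A × 2^n = 19.33 × 2^3.6099 = 19.33 × 12.209 ≈ 236 ng/mL.

240 ng/mL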